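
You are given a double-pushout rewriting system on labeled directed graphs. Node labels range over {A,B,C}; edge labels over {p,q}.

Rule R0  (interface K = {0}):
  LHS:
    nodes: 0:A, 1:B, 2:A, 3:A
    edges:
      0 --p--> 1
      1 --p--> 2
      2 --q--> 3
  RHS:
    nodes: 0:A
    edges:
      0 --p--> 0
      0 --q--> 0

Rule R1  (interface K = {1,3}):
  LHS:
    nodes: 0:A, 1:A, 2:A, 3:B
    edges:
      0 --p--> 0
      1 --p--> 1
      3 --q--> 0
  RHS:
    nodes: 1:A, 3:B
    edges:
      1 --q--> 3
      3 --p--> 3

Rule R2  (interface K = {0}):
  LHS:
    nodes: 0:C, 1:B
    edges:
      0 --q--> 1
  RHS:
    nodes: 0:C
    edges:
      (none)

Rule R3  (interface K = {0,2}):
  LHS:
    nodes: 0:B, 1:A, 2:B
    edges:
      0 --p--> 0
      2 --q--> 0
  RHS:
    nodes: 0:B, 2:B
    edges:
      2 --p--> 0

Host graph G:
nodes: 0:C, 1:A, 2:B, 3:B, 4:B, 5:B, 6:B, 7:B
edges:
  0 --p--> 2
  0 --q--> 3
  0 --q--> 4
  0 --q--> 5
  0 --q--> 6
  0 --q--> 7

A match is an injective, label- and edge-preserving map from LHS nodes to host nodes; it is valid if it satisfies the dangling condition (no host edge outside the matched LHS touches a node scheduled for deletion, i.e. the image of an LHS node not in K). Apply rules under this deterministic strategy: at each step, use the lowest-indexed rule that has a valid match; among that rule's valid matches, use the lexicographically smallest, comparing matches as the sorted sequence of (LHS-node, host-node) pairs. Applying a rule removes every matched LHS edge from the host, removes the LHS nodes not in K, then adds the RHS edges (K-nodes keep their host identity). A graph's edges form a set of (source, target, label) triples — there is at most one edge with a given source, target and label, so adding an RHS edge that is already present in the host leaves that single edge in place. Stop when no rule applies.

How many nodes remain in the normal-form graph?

Answer: 3

Steps:
start.  V:8 E:6  edges: 0-p->2 0-q->3 0-q->4 0-q->5 0-q->6 0-q->7
1. fire R2 via {0↦0, 1↦3}  →  V:7 E:5  edges: 0-p->2 0-q->4 0-q->5 0-q->6 0-q->7
2. fire R2 via {0↦0, 1↦4}  →  V:6 E:4  edges: 0-p->2 0-q->5 0-q->6 0-q->7
3. fire R2 via {0↦0, 1↦5}  →  V:5 E:3  edges: 0-p->2 0-q->6 0-q->7
4. fire R2 via {0↦0, 1↦6}  →  V:4 E:2  edges: 0-p->2 0-q->7
5. fire R2 via {0↦0, 1↦7}  →  V:3 E:1  edges: 0-p->2
halt: no rule applies after step 5
NF nodes: {0:C, 1:A, 2:B}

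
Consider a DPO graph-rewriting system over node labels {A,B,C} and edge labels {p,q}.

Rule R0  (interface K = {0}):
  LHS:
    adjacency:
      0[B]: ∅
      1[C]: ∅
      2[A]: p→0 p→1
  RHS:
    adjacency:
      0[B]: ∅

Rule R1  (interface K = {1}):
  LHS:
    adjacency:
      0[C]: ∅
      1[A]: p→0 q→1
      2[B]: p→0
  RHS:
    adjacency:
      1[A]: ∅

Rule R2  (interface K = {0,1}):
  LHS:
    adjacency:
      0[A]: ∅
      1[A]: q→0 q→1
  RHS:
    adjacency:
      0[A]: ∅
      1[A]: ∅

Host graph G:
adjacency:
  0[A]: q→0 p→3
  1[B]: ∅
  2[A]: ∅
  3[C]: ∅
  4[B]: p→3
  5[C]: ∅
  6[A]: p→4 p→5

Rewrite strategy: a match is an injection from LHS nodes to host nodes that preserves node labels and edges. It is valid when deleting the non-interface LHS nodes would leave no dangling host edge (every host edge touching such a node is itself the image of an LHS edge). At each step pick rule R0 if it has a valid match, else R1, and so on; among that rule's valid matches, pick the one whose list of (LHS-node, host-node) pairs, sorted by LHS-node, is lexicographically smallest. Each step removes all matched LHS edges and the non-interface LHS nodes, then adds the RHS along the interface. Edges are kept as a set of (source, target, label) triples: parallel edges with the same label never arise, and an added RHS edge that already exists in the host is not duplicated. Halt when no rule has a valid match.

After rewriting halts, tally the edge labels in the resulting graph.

Answer: (no edges)

Derivation:
initial: |V|=7 |E|=5  E = 0-q->0 0-p->3 4-p->3 6-p->4 6-p->5
step 1: apply R0 at {0↦4, 1↦5, 2↦6}  → |V|=5 |E|=3  E = 0-q->0 0-p->3 4-p->3
step 2: apply R1 at {0↦3, 1↦0, 2↦4}  → |V|=3 |E|=0  E = ∅
normal form: no rule applies after step 2
NF edges: []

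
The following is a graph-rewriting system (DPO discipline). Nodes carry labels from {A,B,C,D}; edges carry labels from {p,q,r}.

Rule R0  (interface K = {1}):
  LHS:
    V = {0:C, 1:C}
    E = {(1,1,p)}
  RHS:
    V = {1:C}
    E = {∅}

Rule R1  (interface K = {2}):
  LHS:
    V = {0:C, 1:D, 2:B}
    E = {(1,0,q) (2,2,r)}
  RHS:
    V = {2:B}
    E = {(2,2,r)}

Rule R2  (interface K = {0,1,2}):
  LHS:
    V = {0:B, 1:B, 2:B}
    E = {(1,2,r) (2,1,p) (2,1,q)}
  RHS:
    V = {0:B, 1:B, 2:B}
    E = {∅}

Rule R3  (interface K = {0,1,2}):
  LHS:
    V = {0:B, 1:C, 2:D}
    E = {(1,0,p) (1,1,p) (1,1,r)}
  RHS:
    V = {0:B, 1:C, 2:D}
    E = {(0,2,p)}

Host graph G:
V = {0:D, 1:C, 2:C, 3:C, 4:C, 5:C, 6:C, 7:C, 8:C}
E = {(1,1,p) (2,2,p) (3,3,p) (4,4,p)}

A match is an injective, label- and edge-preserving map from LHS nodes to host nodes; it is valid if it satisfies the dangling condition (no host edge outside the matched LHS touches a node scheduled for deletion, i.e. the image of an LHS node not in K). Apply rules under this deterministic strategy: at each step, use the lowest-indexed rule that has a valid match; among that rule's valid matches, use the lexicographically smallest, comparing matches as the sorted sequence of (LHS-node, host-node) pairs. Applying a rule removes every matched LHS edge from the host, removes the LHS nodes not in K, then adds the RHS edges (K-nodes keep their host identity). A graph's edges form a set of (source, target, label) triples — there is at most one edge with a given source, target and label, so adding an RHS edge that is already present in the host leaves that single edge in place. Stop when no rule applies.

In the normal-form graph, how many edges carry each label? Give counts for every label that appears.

start.  V:9 E:4  edges: 1-p->1 2-p->2 3-p->3 4-p->4
1. fire R0 via {0↦5, 1↦1}  →  V:8 E:3  edges: 2-p->2 3-p->3 4-p->4
2. fire R0 via {0↦1, 1↦2}  →  V:7 E:2  edges: 3-p->3 4-p->4
3. fire R0 via {0↦2, 1↦3}  →  V:6 E:1  edges: 4-p->4
4. fire R0 via {0↦3, 1↦4}  →  V:5 E:0  edges: ∅
final graph: no rule applies after step 4
NF edges: []

Answer: (no edges)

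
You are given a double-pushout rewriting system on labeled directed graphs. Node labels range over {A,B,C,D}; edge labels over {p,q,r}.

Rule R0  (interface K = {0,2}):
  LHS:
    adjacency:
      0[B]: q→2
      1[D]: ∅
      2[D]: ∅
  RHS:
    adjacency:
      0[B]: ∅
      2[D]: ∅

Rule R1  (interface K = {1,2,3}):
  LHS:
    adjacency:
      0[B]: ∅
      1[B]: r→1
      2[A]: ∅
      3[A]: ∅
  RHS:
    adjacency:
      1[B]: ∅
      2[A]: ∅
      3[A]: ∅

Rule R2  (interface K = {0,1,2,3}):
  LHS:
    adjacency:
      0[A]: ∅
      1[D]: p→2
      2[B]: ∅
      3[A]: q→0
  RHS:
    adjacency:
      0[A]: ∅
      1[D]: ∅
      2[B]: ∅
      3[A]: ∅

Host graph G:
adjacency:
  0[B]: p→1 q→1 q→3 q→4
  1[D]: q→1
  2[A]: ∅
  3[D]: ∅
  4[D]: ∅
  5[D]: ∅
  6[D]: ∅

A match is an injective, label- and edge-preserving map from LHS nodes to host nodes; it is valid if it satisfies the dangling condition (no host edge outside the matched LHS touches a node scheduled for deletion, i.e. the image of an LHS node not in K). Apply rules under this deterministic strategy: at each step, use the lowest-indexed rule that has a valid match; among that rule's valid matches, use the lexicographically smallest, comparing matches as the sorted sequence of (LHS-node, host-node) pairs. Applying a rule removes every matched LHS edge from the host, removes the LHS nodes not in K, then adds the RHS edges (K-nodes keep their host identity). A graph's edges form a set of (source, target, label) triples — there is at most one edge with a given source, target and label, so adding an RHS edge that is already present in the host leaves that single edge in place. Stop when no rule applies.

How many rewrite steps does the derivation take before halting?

[0] host  ⇒  7 nodes, 5 edges  {0-p->1 0-q->1 0-q->3 0-q->4 1-q->1}
[1] R0 @ {0↦0, 1↦5, 2↦1}  ⇒  6 nodes, 4 edges  {0-p->1 0-q->3 0-q->4 1-q->1}
[2] R0 @ {0↦0, 1↦6, 2↦3}  ⇒  5 nodes, 3 edges  {0-p->1 0-q->4 1-q->1}
[3] R0 @ {0↦0, 1↦3, 2↦4}  ⇒  4 nodes, 2 edges  {0-p->1 1-q->1}
halt: no rule applies after step 3

Answer: 3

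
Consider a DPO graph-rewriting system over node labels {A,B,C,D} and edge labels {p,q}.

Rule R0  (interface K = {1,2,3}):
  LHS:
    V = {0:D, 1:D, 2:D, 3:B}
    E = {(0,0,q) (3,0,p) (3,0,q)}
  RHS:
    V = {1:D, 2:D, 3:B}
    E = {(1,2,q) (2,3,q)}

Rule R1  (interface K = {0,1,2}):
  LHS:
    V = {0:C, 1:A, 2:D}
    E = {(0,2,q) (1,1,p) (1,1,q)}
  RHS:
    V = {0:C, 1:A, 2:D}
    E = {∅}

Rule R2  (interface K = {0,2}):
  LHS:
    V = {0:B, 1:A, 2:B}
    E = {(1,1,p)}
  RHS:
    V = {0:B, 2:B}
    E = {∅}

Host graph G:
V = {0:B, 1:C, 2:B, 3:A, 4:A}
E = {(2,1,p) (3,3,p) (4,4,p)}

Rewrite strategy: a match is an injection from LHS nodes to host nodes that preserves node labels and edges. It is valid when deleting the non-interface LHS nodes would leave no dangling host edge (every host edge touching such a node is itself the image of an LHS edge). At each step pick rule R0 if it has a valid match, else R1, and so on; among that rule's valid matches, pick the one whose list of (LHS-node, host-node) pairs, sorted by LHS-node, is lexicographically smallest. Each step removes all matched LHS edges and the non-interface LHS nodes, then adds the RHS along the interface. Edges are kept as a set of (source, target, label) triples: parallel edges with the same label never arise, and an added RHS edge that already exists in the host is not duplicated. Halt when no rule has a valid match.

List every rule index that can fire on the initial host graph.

Answer: [R2]

Steps:
R0: no valid match — LHS pattern not found
R1: no valid match — LHS pattern not found
R2: 4 valid matches — {0↦0, 1↦3, 2↦2}, {0↦0, 1↦4, 2↦2}, {0↦2, 1↦3, 2↦0} (+1 more)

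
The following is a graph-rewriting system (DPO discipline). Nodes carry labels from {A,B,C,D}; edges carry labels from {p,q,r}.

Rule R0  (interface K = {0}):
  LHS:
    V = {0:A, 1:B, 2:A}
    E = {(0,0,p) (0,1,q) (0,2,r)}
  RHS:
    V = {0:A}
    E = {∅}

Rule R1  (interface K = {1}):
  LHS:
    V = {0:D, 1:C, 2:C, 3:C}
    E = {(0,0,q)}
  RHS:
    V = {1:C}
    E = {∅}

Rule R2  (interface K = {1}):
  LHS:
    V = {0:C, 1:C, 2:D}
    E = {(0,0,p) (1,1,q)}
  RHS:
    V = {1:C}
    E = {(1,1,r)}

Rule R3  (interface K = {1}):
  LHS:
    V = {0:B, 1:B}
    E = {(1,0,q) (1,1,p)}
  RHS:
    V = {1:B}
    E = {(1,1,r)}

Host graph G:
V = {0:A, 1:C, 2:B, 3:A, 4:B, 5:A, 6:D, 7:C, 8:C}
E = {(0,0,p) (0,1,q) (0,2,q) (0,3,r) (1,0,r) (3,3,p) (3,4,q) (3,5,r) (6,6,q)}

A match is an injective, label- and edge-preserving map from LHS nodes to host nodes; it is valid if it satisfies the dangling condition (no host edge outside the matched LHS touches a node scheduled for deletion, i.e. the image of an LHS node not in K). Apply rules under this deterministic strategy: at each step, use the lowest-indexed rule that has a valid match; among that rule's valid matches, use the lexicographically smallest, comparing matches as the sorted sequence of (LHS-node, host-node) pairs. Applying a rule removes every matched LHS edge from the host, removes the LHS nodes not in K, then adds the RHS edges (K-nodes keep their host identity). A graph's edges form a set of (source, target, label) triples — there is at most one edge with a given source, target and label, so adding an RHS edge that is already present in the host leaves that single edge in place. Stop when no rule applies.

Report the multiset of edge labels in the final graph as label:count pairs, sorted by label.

start.  V:9 E:9  edges: 0-p->0 0-q->1 0-q->2 0-r->3 1-r->0 3-p->3 3-q->4 3-r->5 6-q->6
1. fire R0 via {0↦3, 1↦4, 2↦5}  →  V:7 E:6  edges: 0-p->0 0-q->1 0-q->2 0-r->3 1-r->0 6-q->6
2. fire R0 via {0↦0, 1↦2, 2↦3}  →  V:5 E:3  edges: 0-q->1 1-r->0 6-q->6
3. fire R1 via {0↦6, 1↦1, 2↦7, 3↦8}  →  V:2 E:2  edges: 0-q->1 1-r->0
normal form: no rule applies after step 3
NF edges: [(0, 1, 'q'), (1, 0, 'r')]

Answer: q:1 r:1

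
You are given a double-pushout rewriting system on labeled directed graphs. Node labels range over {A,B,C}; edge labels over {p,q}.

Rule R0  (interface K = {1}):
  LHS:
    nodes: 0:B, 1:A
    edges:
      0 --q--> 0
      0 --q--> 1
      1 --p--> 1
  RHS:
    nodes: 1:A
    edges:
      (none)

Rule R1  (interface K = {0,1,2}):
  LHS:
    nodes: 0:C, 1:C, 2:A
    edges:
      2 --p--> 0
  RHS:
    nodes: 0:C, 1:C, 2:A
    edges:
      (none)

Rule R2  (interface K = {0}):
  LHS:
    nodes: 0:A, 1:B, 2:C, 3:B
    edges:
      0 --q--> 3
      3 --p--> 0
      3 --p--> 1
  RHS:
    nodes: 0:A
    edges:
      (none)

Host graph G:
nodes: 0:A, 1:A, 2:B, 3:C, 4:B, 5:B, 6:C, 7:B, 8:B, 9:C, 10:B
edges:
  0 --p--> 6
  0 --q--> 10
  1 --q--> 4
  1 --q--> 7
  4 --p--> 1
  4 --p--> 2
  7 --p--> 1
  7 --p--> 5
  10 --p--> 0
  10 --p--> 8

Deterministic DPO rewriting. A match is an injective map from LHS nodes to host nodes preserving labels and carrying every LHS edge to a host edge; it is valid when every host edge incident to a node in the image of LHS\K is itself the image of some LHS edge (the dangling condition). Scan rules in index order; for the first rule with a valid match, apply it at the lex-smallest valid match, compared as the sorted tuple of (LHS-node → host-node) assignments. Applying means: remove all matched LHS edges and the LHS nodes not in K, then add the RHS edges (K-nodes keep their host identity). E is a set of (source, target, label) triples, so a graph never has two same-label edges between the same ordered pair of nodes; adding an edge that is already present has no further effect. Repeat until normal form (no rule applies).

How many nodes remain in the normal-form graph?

Answer: 2

Steps:
start.  V:11 E:10  edges: 0-p->6 0-q->10 1-q->4 1-q->7 4-p->1 4-p->2 7-p->1 7-p->5 10-p->0 10-p->8
1. fire R1 via {0↦6, 1↦3, 2↦0}  →  V:11 E:9  edges: 0-q->10 1-q->4 1-q->7 4-p->1 4-p->2 7-p->1 7-p->5 10-p->0 10-p->8
2. fire R2 via {0↦0, 1↦8, 2↦3, 3↦10}  →  V:8 E:6  edges: 1-q->4 1-q->7 4-p->1 4-p->2 7-p->1 7-p->5
3. fire R2 via {0↦1, 1↦2, 2↦6, 3↦4}  →  V:5 E:3  edges: 1-q->7 7-p->1 7-p->5
4. fire R2 via {0↦1, 1↦5, 2↦9, 3↦7}  →  V:2 E:0  edges: ∅
final graph: no rule applies after step 4
NF nodes: {0:A, 1:A}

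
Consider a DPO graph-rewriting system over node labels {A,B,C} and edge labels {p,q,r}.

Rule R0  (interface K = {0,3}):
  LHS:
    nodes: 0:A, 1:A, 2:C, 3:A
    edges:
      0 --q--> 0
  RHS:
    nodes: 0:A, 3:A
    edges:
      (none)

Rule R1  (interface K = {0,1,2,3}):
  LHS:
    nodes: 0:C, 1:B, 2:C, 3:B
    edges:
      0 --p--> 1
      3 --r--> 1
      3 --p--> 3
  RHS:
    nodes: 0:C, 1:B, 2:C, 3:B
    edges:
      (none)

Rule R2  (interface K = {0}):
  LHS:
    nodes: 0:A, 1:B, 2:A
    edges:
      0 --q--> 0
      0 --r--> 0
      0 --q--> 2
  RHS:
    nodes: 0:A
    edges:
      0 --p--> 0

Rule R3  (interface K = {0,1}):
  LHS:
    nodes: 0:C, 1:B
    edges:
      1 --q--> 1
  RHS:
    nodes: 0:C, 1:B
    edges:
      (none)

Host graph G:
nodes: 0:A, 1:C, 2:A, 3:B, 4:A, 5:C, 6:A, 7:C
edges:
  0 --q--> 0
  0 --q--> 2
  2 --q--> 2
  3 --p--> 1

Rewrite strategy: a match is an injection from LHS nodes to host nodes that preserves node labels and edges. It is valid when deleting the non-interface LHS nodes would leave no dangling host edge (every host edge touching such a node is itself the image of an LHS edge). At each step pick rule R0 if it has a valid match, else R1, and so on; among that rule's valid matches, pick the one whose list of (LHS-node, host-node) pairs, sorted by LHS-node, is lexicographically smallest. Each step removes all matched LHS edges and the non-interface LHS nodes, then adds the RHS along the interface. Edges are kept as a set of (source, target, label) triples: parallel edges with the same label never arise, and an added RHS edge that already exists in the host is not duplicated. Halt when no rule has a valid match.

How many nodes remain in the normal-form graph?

initial: |V|=8 |E|=4  E = 0-q->0 0-q->2 2-q->2 3-p->1
step 1: apply R0 at {0↦0, 1↦4, 2↦5, 3↦2}  → |V|=6 |E|=3  E = 0-q->2 2-q->2 3-p->1
step 2: apply R0 at {0↦2, 1↦6, 2↦7, 3↦0}  → |V|=4 |E|=2  E = 0-q->2 3-p->1
final graph: no rule applies after step 2
NF nodes: {0:A, 1:C, 2:A, 3:B}

Answer: 4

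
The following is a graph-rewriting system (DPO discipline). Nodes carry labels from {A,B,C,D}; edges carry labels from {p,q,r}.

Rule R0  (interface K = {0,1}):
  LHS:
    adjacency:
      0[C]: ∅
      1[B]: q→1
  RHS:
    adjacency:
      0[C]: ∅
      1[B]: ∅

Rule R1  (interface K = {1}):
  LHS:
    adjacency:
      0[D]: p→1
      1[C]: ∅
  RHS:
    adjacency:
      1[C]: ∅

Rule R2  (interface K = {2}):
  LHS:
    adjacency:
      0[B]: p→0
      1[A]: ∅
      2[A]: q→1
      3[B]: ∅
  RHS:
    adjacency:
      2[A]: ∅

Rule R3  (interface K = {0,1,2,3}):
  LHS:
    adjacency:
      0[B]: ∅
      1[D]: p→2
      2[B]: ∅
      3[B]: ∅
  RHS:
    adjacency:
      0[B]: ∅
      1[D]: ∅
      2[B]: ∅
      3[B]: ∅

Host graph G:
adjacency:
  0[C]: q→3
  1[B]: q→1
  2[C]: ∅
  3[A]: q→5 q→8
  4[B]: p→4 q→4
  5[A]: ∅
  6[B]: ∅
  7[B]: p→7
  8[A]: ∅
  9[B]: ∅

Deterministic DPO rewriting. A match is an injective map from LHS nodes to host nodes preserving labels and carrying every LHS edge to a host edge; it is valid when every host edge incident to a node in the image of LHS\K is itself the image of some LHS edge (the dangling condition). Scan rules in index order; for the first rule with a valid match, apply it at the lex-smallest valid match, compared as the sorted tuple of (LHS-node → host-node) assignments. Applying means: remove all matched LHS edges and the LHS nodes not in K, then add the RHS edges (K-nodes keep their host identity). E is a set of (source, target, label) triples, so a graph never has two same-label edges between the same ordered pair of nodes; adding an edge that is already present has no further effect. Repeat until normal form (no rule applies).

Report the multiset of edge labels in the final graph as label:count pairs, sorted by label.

Answer: q:1

Rewrite trace:
start.  V:10 E:7  edges: 0-q->3 1-q->1 3-q->5 3-q->8 4-p->4 4-q->4 7-p->7
1. fire R0 via {0↦0, 1↦1}  →  V:10 E:6  edges: 0-q->3 3-q->5 3-q->8 4-p->4 4-q->4 7-p->7
2. fire R0 via {0↦0, 1↦4}  →  V:10 E:5  edges: 0-q->3 3-q->5 3-q->8 4-p->4 7-p->7
3. fire R2 via {0↦4, 1↦5, 2↦3, 3↦1}  →  V:7 E:3  edges: 0-q->3 3-q->8 7-p->7
4. fire R2 via {0↦7, 1↦8, 2↦3, 3↦6}  →  V:4 E:1  edges: 0-q->3
halt: no rule applies after step 4
NF edges: [(0, 3, 'q')]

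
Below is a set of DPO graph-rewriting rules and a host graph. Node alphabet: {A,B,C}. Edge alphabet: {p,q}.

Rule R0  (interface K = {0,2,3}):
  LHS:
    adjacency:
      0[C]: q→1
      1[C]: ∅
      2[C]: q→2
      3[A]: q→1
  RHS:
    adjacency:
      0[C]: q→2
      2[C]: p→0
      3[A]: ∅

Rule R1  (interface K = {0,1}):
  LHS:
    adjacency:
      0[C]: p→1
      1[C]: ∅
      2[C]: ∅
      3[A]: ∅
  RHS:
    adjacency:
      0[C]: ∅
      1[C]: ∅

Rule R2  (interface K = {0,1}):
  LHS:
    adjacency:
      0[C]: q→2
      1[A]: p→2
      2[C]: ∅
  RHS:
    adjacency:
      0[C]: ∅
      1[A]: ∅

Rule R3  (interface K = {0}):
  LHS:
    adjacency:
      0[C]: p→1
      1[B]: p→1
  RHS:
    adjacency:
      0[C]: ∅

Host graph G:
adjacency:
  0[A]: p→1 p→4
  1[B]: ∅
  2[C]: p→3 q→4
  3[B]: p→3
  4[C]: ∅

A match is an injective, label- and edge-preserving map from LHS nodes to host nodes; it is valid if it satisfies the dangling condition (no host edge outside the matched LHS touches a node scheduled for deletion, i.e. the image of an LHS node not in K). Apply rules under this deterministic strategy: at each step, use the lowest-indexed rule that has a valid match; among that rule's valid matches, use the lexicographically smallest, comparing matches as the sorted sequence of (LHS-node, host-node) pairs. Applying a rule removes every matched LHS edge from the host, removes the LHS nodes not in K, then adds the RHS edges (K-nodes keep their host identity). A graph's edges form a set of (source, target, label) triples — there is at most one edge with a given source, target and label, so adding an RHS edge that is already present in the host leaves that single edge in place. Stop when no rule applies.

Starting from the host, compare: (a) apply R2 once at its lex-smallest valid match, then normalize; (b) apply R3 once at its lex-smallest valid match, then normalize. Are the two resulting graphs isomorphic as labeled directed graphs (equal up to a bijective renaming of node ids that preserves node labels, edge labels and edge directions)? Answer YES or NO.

Answer: YES

Rewrite trace:
branch R2-first: apply at {0↦2, 1↦0, 2↦4} → |E|=3, then 1 more step(s) → NF |V|=3 |E|=1 V={0:A, 1:B, 2:C} E=0-p->1
branch R3-first: apply at {0↦2, 1↦3} → |E|=3, then 1 more step(s) → NF |V|=3 |E|=1 V={0:A, 1:B, 2:C} E=0-p->1
graphs isomorphic (equal up to label-preserving node renaming)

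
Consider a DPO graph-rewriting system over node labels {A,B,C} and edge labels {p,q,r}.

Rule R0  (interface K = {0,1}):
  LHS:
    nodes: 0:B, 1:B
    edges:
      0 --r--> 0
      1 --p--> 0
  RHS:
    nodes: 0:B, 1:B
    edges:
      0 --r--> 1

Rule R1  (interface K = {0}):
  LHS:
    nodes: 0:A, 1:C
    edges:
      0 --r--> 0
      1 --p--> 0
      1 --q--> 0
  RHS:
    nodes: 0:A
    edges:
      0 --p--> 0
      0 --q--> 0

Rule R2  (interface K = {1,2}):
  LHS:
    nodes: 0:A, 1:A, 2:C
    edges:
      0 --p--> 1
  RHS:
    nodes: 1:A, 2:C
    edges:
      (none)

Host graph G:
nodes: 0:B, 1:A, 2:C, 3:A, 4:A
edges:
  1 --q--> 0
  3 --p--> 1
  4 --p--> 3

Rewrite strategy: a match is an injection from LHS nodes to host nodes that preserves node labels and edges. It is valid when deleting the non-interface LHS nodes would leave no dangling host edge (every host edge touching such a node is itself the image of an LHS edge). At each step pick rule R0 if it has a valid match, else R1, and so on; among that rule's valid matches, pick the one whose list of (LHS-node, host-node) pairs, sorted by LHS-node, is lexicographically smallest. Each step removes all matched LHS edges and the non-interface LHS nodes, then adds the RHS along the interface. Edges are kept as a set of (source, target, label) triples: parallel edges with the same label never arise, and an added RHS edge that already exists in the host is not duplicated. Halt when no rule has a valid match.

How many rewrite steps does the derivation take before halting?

Answer: 2

Rewrite trace:
start.  V:5 E:3  edges: 1-q->0 3-p->1 4-p->3
1. fire R2 via {0↦4, 1↦3, 2↦2}  →  V:4 E:2  edges: 1-q->0 3-p->1
2. fire R2 via {0↦3, 1↦1, 2↦2}  →  V:3 E:1  edges: 1-q->0
halt: no rule applies after step 2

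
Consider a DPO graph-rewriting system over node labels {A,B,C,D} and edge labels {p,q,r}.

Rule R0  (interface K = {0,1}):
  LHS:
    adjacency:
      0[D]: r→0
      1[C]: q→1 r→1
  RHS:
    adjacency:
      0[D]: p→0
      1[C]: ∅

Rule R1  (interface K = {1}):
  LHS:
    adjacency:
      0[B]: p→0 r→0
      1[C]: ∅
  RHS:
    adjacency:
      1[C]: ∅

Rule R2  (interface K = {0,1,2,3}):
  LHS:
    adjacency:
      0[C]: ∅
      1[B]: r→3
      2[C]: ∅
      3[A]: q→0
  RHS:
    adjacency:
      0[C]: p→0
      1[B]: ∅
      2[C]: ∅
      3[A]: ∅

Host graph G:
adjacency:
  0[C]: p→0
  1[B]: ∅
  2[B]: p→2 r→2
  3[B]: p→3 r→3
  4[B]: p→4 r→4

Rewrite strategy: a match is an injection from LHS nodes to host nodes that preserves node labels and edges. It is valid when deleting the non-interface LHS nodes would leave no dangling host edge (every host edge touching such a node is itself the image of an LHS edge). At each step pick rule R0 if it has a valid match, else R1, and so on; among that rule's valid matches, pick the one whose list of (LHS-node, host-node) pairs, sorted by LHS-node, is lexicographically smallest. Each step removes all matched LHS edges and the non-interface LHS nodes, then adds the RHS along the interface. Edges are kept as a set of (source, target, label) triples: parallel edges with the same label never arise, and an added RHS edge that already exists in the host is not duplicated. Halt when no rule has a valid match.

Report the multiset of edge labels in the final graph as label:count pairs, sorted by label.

Answer: p:1

Rewrite trace:
[0] host  ⇒  5 nodes, 7 edges  {0-p->0 2-p->2 2-r->2 3-p->3 3-r->3 4-p->4 4-r->4}
[1] R1 @ {0↦2, 1↦0}  ⇒  4 nodes, 5 edges  {0-p->0 3-p->3 3-r->3 4-p->4 4-r->4}
[2] R1 @ {0↦3, 1↦0}  ⇒  3 nodes, 3 edges  {0-p->0 4-p->4 4-r->4}
[3] R1 @ {0↦4, 1↦0}  ⇒  2 nodes, 1 edges  {0-p->0}
halt: no rule applies after step 3
NF edges: [(0, 0, 'p')]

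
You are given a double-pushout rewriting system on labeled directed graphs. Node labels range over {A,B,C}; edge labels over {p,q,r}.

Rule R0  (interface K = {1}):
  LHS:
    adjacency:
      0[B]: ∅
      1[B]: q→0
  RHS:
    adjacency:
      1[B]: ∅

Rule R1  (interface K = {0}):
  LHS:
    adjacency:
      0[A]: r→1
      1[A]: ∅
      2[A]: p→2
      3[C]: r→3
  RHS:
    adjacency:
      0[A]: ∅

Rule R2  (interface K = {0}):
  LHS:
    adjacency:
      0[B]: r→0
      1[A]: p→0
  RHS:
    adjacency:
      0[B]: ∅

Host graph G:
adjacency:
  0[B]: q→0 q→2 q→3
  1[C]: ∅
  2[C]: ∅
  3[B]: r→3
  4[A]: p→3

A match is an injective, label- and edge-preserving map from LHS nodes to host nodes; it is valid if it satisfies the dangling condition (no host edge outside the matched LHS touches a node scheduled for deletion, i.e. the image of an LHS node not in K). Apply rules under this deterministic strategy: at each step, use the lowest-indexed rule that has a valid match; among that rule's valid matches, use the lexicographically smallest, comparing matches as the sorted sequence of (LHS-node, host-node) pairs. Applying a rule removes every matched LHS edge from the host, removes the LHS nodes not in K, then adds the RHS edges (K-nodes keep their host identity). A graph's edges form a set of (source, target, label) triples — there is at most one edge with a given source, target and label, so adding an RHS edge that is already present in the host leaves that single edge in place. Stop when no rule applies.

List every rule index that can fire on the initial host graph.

Answer: [R2]

Steps:
R0: no valid match — 1 raw match, all fail dangling condition
R1: no valid match — LHS pattern not found
R2: 1 valid match — {0↦3, 1↦4}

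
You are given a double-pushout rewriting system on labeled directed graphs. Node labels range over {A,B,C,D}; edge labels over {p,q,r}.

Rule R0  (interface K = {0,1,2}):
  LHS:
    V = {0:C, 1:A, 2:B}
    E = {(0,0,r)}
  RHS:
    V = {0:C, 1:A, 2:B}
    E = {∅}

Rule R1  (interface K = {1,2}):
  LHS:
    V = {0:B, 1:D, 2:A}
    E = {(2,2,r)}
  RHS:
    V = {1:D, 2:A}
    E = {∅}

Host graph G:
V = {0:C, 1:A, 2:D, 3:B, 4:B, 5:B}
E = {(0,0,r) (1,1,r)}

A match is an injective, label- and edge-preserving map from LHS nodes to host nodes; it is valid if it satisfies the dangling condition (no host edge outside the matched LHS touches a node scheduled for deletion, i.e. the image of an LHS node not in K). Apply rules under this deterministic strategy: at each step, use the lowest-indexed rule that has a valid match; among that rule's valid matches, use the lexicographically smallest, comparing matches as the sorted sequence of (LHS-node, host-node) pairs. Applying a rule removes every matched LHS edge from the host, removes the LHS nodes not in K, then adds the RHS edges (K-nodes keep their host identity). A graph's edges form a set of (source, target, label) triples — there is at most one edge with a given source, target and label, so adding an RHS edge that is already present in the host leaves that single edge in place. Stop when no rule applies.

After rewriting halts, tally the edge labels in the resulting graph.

Answer: (no edges)

Derivation:
start.  V:6 E:2  edges: 0-r->0 1-r->1
1. fire R0 via {0↦0, 1↦1, 2↦3}  →  V:6 E:1  edges: 1-r->1
2. fire R1 via {0↦3, 1↦2, 2↦1}  →  V:5 E:0  edges: ∅
halt: no rule applies after step 2
NF edges: []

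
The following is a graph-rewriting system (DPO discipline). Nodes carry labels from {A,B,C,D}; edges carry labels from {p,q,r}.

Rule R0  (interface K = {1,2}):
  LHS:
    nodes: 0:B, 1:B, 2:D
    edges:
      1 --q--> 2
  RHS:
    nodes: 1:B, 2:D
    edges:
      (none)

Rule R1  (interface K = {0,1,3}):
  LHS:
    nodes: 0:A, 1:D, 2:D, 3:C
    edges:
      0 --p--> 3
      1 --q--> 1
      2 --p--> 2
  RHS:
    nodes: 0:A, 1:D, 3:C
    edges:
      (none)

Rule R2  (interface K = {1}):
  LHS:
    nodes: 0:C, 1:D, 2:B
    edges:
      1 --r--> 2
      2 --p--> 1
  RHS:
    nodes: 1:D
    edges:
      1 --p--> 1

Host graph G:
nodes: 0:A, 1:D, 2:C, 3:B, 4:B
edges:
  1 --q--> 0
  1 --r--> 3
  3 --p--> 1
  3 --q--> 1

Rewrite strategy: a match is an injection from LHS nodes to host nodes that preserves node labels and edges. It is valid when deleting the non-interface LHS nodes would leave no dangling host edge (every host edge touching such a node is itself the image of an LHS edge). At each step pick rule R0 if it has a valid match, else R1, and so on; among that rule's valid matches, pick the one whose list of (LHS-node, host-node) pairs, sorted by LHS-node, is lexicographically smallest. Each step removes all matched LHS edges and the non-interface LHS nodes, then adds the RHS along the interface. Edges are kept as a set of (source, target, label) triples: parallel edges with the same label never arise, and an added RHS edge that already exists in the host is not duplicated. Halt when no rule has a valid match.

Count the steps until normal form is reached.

start.  V:5 E:4  edges: 1-q->0 1-r->3 3-p->1 3-q->1
1. fire R0 via {0↦4, 1↦3, 2↦1}  →  V:4 E:3  edges: 1-q->0 1-r->3 3-p->1
2. fire R2 via {0↦2, 1↦1, 2↦3}  →  V:2 E:2  edges: 1-q->0 1-p->1
halt: no rule applies after step 2

Answer: 2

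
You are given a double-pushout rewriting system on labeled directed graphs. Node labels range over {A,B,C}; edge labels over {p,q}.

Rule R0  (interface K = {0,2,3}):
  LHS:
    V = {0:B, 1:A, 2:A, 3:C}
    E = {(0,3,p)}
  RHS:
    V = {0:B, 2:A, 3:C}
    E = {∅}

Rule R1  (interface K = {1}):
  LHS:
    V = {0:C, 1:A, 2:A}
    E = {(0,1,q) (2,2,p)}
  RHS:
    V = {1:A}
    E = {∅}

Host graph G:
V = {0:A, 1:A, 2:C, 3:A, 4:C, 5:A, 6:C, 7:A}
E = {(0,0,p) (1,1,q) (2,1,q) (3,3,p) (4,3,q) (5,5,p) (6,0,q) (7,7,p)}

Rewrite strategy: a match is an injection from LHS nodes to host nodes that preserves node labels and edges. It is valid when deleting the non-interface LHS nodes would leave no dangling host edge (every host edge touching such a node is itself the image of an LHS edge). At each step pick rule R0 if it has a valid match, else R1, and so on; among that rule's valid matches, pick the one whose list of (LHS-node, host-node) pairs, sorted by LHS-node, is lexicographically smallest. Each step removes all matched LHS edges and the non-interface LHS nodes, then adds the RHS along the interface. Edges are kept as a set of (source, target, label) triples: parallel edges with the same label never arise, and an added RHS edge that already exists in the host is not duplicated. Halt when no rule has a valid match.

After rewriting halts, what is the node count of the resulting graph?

initial: |V|=8 |E|=8  E = 0-p->0 1-q->1 2-q->1 3-p->3 4-q->3 5-p->5 6-q->0 7-p->7
step 1: apply R1 at {0↦2, 1↦1, 2↦5}  → |V|=6 |E|=6  E = 0-p->0 1-q->1 3-p->3 4-q->3 6-q->0 7-p->7
step 2: apply R1 at {0↦4, 1↦3, 2↦7}  → |V|=4 |E|=4  E = 0-p->0 1-q->1 3-p->3 6-q->0
step 3: apply R1 at {0↦6, 1↦0, 2↦3}  → |V|=2 |E|=2  E = 0-p->0 1-q->1
normal form: no rule applies after step 3
NF nodes: {0:A, 1:A}

Answer: 2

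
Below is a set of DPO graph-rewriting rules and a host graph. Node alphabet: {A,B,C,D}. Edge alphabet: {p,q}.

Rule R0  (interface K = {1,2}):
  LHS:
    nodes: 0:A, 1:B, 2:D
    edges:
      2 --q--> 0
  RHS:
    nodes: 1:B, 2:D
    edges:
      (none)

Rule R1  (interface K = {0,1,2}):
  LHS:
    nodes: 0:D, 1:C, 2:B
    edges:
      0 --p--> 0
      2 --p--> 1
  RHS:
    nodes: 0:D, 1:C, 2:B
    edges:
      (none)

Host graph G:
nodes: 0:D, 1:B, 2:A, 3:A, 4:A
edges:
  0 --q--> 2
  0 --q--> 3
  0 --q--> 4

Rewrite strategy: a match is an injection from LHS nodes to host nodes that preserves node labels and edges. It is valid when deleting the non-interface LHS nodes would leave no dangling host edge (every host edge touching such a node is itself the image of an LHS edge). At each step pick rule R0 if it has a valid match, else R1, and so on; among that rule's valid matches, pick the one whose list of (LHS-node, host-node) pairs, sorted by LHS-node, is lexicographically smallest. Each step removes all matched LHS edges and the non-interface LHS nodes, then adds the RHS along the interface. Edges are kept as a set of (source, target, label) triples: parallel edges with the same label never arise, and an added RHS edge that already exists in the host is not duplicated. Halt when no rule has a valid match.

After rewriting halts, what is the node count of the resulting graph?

Answer: 2

Rewrite trace:
start.  V:5 E:3  edges: 0-q->2 0-q->3 0-q->4
1. fire R0 via {0↦2, 1↦1, 2↦0}  →  V:4 E:2  edges: 0-q->3 0-q->4
2. fire R0 via {0↦3, 1↦1, 2↦0}  →  V:3 E:1  edges: 0-q->4
3. fire R0 via {0↦4, 1↦1, 2↦0}  →  V:2 E:0  edges: ∅
halt: no rule applies after step 3
NF nodes: {0:D, 1:B}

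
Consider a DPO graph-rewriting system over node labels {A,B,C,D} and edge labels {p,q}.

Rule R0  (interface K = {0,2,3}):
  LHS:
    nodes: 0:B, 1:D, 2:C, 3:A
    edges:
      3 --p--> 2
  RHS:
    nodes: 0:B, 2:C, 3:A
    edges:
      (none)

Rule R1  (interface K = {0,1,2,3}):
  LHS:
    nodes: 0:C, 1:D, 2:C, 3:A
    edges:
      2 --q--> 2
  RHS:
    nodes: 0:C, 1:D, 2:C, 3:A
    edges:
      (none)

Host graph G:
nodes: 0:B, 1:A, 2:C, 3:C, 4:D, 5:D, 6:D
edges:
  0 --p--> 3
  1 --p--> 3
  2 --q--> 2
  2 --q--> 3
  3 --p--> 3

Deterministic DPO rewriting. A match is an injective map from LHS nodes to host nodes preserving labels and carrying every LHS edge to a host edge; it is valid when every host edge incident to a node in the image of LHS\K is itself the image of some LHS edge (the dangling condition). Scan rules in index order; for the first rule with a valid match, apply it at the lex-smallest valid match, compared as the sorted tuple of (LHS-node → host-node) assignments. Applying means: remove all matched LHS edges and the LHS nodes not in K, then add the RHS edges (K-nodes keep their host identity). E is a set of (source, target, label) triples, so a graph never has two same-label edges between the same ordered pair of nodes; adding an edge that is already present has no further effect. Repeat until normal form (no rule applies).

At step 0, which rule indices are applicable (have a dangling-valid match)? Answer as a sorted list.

R0: 3 valid matches — {0↦0, 1↦4, 2↦3, 3↦1}, {0↦0, 1↦5, 2↦3, 3↦1}, {0↦0, 1↦6, 2↦3, 3↦1}
R1: 3 valid matches — {0↦3, 1↦4, 2↦2, 3↦1}, {0↦3, 1↦5, 2↦2, 3↦1}, {0↦3, 1↦6, 2↦2, 3↦1}

Answer: [R0,R1]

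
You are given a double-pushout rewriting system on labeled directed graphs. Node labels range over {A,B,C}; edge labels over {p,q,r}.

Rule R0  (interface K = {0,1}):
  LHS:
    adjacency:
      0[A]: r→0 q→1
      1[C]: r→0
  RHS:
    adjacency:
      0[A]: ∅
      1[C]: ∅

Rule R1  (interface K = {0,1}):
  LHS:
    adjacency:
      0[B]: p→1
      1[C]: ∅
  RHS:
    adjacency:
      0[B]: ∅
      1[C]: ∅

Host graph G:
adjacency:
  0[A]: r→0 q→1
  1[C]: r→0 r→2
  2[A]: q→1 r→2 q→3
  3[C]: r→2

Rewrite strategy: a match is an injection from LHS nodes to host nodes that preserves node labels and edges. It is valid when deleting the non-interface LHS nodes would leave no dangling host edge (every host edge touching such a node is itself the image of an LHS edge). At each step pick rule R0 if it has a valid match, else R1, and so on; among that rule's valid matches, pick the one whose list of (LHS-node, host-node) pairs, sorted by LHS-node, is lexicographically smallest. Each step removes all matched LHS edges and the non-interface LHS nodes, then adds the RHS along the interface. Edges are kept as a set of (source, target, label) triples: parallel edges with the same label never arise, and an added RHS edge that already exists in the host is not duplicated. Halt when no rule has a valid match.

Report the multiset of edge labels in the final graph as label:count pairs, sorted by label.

Answer: q:1 r:1

Derivation:
[0] host  ⇒  4 nodes, 8 edges  {0-r->0 0-q->1 1-r->0 1-r->2 2-q->1 2-r->2 2-q->3 3-r->2}
[1] R0 @ {0↦0, 1↦1}  ⇒  4 nodes, 5 edges  {1-r->2 2-q->1 2-r->2 2-q->3 3-r->2}
[2] R0 @ {0↦2, 1↦1}  ⇒  4 nodes, 2 edges  {2-q->3 3-r->2}
normal form: no rule applies after step 2
NF edges: [(2, 3, 'q'), (3, 2, 'r')]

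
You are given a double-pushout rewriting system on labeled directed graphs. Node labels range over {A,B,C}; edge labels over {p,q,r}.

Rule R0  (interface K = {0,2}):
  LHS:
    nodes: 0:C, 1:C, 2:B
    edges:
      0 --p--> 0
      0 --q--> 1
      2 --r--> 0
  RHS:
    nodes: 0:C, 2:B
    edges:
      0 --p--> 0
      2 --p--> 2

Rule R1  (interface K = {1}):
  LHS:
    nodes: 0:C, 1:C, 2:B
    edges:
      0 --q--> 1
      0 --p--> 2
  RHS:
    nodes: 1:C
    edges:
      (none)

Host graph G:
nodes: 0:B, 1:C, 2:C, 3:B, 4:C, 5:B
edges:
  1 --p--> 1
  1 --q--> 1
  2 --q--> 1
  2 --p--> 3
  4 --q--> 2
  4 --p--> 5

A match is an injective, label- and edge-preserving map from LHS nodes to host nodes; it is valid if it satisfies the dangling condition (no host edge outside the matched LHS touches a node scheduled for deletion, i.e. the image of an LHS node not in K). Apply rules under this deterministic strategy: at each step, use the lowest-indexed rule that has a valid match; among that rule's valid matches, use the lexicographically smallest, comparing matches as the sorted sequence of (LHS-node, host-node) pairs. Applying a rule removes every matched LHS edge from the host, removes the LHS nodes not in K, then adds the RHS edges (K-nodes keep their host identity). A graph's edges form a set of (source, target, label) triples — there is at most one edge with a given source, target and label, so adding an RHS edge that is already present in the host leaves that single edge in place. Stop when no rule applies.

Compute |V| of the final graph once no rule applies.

[0] host  ⇒  6 nodes, 6 edges  {1-p->1 1-q->1 2-q->1 2-p->3 4-q->2 4-p->5}
[1] R1 @ {0↦4, 1↦2, 2↦5}  ⇒  4 nodes, 4 edges  {1-p->1 1-q->1 2-q->1 2-p->3}
[2] R1 @ {0↦2, 1↦1, 2↦3}  ⇒  2 nodes, 2 edges  {1-p->1 1-q->1}
normal form: no rule applies after step 2
NF nodes: {0:B, 1:C}

Answer: 2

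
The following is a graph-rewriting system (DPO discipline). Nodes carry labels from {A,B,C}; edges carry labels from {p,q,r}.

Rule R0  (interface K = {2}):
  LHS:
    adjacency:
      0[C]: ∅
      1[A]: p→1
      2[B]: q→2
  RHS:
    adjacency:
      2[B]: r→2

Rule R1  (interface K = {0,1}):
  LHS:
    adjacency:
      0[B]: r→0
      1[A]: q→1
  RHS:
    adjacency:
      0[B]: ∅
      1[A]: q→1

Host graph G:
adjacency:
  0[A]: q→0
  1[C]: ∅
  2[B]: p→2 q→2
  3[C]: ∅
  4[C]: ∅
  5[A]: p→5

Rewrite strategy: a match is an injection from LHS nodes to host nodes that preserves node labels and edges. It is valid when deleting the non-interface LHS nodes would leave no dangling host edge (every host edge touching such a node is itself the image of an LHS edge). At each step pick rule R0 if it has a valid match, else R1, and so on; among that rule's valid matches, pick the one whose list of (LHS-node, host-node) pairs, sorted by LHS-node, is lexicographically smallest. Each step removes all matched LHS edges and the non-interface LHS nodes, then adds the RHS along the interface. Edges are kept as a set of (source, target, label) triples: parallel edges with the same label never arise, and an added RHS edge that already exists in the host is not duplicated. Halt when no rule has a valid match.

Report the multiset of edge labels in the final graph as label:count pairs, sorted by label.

[0] host  ⇒  6 nodes, 4 edges  {0-q->0 2-p->2 2-q->2 5-p->5}
[1] R0 @ {0↦1, 1↦5, 2↦2}  ⇒  4 nodes, 3 edges  {0-q->0 2-p->2 2-r->2}
[2] R1 @ {0↦2, 1↦0}  ⇒  4 nodes, 2 edges  {0-q->0 2-p->2}
final graph: no rule applies after step 2
NF edges: [(0, 0, 'q'), (2, 2, 'p')]

Answer: p:1 q:1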